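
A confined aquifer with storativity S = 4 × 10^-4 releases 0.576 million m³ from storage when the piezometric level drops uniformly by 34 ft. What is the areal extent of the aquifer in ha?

Δh = 34 ft = 10.36 m
ΔV = 0.576 million m³ = 5.76 × 10^5 m³
A = ΔV / (S × Δh) = 5.76 × 10^5 / (4 × 10^-4 × 10.36) = 1.39 × 10^8 m²
A = 1.39 × 10^8 m² = 13900 ha

A ≈ 13900 ha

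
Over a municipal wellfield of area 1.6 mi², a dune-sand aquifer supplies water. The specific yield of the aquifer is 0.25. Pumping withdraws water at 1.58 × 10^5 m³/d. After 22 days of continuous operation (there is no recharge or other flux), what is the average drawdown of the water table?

A = 1.6 mi² = 4.144 × 10^6 m²
ΔV = Q × t = 1.58 × 10^5 m³/d × 22 d = 3.476 × 10^6 m³
Δh = ΔV / (Sy × A) = 3.476 × 10^6 / (0.25 × 4.144 × 10^6) = 3.355 m

Δh ≈ 3.36 m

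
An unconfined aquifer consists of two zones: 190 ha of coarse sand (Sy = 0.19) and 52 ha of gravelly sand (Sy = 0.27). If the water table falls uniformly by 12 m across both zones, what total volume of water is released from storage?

ΔV ≈ 6.02 × 10^6 m³

A₁ = 190 ha = 1.9 × 10^6 m²; A₂ = 52 ha = 5.2 × 10^5 m²
ΔV₁ = 0.19 × 1.9 × 10^6 × 12 = 4.332 × 10^6 m³
ΔV₂ = 0.27 × 5.2 × 10^5 × 12 = 1.685 × 10^6 m³
ΔV = ΔV₁ + ΔV₂ = 6.017 × 10^6 m³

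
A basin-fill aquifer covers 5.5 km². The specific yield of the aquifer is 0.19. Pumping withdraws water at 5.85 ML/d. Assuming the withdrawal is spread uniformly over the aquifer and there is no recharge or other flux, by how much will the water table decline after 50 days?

A = 5.5 km² = 5.5 × 10^6 m²
Q = 5.85 ML/d = 5850 m³/d
ΔV = Q × t = 5850 m³/d × 50 d = 2.925 × 10^5 m³
Δh = ΔV / (Sy × A) = 2.925 × 10^5 / (0.19 × 5.5 × 10^6) = 0.2799 m

Δh ≈ 0.28 m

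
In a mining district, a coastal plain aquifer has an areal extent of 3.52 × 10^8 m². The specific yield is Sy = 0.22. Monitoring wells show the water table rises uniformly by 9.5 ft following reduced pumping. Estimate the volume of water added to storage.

Δh = 9.5 ft = 2.896 m
ΔV = Sy × A × Δh = 0.22 × 3.52 × 10^8 m² × 2.896 m = 2.242 × 10^8 m³

ΔV ≈ 2.24 × 10^8 m³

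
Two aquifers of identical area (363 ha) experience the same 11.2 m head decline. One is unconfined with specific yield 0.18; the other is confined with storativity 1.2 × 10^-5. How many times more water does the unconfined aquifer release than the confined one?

A = 363 ha = 3.63 × 10^6 m²
Unconfined: ΔV_u = Sy × A × Δh = 0.18 × 3.63 × 10^6 × 11.2 = 7.318 × 10^6 m³
Confined: ΔV_c = S × A × Δh = 1.2 × 10^-5 × 3.63 × 10^6 × 11.2 = 487.9 m³
Ratio = ΔV_u / ΔV_c = Sy / S = 0.18 / 1.2 × 10^-5 = 15000

ΔV_u / ΔV_c ≈ 15000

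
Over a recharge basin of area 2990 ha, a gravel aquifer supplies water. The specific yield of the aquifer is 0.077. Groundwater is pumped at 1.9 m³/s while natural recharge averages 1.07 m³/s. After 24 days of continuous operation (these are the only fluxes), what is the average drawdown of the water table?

Δh ≈ 0.748 m

A = 2990 ha = 2.99 × 10^7 m²
Net abstraction = 1.9 − 1.07 = 0.83 m³/s
Q_net = 0.83 m³/s = 71710 m³/d
ΔV = Q × t = 71710 m³/d × 24 d = 1.721 × 10^6 m³
Δh = ΔV / (Sy × A) = 1.721 × 10^6 / (0.077 × 2.99 × 10^7) = 0.7476 m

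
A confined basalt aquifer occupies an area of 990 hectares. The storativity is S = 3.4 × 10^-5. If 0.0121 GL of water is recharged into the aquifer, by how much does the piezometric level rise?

Δh ≈ 35.9 m

A = 990 hectares = 9.9 × 10^6 m²
ΔV = 0.0121 GL = 12100 m³
Δh = ΔV / (S × A) = 12100 m³ / (3.4 × 10^-5 × 9.9 × 10^6 m²) = 35.95 m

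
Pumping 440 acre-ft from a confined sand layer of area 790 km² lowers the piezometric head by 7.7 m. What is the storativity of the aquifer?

A = 790 km² = 7.9 × 10^8 m²
ΔV = 440 acre-ft = 5.427 × 10^5 m³
S = ΔV / (A × Δh) = 5.427 × 10^5 m³ / (7.9 × 10^8 m² × 7.7 m) = 8.922 × 10^-5

S ≈ 8.9 × 10^-5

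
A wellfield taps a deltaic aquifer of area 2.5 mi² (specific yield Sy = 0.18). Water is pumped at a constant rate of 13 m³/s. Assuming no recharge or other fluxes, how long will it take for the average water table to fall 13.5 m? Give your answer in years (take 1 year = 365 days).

t ≈ 0.0384 years

A = 2.5 mi² = 6.475 × 10^6 m²
ΔV = Sy × A × Δh = 0.18 × 6.475 × 10^6 × 13.5 = 1.573 × 10^7 m³
Q = 13 m³/s = 1.123 × 10^6 m³/d
t = ΔV / Q = 1.573 × 10^7 m³ / 1.123 × 10^6 m³/d = 14.01 d
t = 14.01 d ≈ 0.03838 years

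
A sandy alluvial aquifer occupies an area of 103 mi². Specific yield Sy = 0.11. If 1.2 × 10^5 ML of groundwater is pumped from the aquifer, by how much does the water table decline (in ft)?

Δh ≈ 13.4 ft

A = 103 mi² = 2.668 × 10^8 m²
ΔV = 1.2 × 10^5 ML = 1.2 × 10^8 m³
Δh = ΔV / (Sy × A) = 1.2 × 10^8 m³ / (0.11 × 2.668 × 10^8 m²) = 4.089 m
Δh = 4.089 m = 13.42 ft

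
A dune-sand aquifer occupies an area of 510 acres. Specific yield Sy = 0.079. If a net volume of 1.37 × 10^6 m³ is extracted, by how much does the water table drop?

Δh ≈ 8.4 m

A = 510 acres = 2.064 × 10^6 m²
Δh = ΔV / (Sy × A) = 1.37 × 10^6 m³ / (0.079 × 2.064 × 10^6 m²) = 8.402 m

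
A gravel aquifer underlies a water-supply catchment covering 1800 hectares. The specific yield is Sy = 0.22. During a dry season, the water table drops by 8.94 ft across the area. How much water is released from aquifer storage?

ΔV ≈ 1.08 × 10^7 m³

A = 1800 hectares = 1.8 × 10^7 m²
Δh = 8.94 ft = 2.725 m
ΔV = Sy × A × Δh = 0.22 × 1.8 × 10^7 m² × 2.725 m = 1.079 × 10^7 m³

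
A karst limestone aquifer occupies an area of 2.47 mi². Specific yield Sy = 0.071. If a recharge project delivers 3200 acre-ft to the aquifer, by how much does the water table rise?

A = 2.47 mi² = 6.397 × 10^6 m²
ΔV = 3200 acre-ft = 3.947 × 10^6 m³
Δh = ΔV / (Sy × A) = 3.947 × 10^6 m³ / (0.071 × 6.397 × 10^6 m²) = 8.69 m

Δh ≈ 8.69 m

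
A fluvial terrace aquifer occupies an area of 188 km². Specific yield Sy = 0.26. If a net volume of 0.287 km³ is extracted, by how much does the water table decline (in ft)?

A = 188 km² = 1.88 × 10^8 m²
ΔV = 0.287 km³ = 2.87 × 10^8 m³
Δh = ΔV / (Sy × A) = 2.87 × 10^8 m³ / (0.26 × 1.88 × 10^8 m²) = 5.872 m
Δh = 5.872 m = 19.26 ft

Δh ≈ 19.3 ft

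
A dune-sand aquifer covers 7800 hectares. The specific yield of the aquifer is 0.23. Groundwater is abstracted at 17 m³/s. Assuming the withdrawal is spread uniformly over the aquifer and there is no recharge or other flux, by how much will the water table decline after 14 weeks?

A = 7800 hectares = 7.8 × 10^7 m²
Q = 17 m³/s = 1.469 × 10^6 m³/d
t = 14 weeks = 98 d
ΔV = Q × t = 1.469 × 10^6 m³/d × 98 d = 1.439 × 10^8 m³
Δh = ΔV / (Sy × A) = 1.439 × 10^8 / (0.23 × 7.8 × 10^7) = 8.024 m

Δh ≈ 8.02 m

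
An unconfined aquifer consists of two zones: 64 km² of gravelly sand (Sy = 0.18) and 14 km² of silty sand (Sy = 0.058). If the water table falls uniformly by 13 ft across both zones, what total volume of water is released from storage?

A₁ = 64 km² = 6.4 × 10^7 m²; A₂ = 14 km² = 1.4 × 10^7 m²
Δh = 13 ft = 3.962 m
ΔV₁ = 0.18 × 6.4 × 10^7 × 3.962 = 4.565 × 10^7 m³
ΔV₂ = 0.058 × 1.4 × 10^7 × 3.962 = 3.217 × 10^6 m³
ΔV = ΔV₁ + ΔV₂ = 4.886 × 10^7 m³

ΔV ≈ 4.89 × 10^7 m³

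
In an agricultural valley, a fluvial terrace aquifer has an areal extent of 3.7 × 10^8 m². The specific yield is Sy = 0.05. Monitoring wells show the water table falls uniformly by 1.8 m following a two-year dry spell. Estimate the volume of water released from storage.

ΔV ≈ 3.33 × 10^7 m³

ΔV = Sy × A × Δh = 0.05 × 3.7 × 10^8 m² × 1.8 m = 3.33 × 10^7 m³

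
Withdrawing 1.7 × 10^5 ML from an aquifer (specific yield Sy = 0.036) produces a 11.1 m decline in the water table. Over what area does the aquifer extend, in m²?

ΔV = 1.7 × 10^5 ML = 1.7 × 10^8 m³
A = ΔV / (Sy × Δh) = 1.7 × 10^8 / (0.036 × 11.1) = 4.254 × 10^8 m²

A ≈ 4.25 × 10^8 m²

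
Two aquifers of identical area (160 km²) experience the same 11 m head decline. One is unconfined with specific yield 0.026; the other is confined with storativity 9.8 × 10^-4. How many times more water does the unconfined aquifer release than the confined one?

A = 160 km² = 1.6 × 10^8 m²
Unconfined: ΔV_u = Sy × A × Δh = 0.026 × 1.6 × 10^8 × 11 = 4.576 × 10^7 m³
Confined: ΔV_c = S × A × Δh = 9.8 × 10^-4 × 1.6 × 10^8 × 11 = 1.725 × 10^6 m³
Ratio = ΔV_u / ΔV_c = Sy / S = 0.026 / 9.8 × 10^-4 = 26.53

ΔV_u / ΔV_c ≈ 26.5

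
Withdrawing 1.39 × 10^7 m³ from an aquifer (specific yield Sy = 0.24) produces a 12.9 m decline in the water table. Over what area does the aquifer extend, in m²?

A = ΔV / (Sy × Δh) = 1.39 × 10^7 / (0.24 × 12.9) = 4.49 × 10^6 m²

A ≈ 4.49 × 10^6 m²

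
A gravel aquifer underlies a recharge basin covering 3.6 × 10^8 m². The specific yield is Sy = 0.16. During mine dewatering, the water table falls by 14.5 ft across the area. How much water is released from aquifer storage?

ΔV ≈ 2.55 × 10^8 m³

Δh = 14.5 ft = 4.42 m
ΔV = Sy × A × Δh = 0.16 × 3.6 × 10^8 m² × 4.42 m = 2.546 × 10^8 m³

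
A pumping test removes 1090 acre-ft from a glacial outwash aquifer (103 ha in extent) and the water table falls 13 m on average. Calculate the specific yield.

Sy ≈ 0.1

A = 103 ha = 1.03 × 10^6 m²
ΔV = 1090 acre-ft = 1.344 × 10^6 m³
Sy = ΔV / (A × Δh) = 1.344 × 10^6 m³ / (1.03 × 10^6 m² × 13 m) = 0.1004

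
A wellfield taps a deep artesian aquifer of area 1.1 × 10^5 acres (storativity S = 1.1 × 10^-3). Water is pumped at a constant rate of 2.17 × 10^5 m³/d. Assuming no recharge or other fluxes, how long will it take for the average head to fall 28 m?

t ≈ 63.2 days

A = 1.1 × 10^5 acres = 4.452 × 10^8 m²
ΔV = S × A × Δh = 0.0011 × 4.452 × 10^8 × 28 = 1.371 × 10^7 m³
t = ΔV / Q = 1.371 × 10^7 m³ / 2.17 × 10^5 m³/d = 63.18 d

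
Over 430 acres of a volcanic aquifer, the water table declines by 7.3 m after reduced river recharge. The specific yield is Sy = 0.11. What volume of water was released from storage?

ΔV ≈ 1.4 × 10^6 m³

A = 430 acres = 1.74 × 10^6 m²
ΔV = Sy × A × Δh = 0.11 × 1.74 × 10^6 m² × 7.3 m = 1.397 × 10^6 m³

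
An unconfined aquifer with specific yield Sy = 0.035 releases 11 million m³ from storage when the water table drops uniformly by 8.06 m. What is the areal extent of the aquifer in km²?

A ≈ 39 km²

ΔV = 11 million m³ = 1.1 × 10^7 m³
A = ΔV / (Sy × Δh) = 1.1 × 10^7 / (0.035 × 8.06) = 3.899 × 10^7 m²
A = 3.899 × 10^7 m² = 38.99 km²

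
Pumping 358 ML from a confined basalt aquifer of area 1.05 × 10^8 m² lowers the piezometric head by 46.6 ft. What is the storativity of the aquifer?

S ≈ 2.4 × 10^-4

Δh = 46.6 ft = 14.2 m
ΔV = 358 ML = 3.58 × 10^5 m³
S = ΔV / (A × Δh) = 3.58 × 10^5 m³ / (1.05 × 10^8 m² × 14.2 m) = 2.4 × 10^-4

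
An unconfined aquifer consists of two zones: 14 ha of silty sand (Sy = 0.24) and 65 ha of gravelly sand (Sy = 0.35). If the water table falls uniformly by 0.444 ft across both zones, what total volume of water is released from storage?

A₁ = 14 ha = 1.4 × 10^5 m²; A₂ = 65 ha = 6.5 × 10^5 m²
Δh = 0.444 ft = 0.1353 m
ΔV₁ = 0.24 × 1.4 × 10^5 × 0.1353 = 4547 m³
ΔV₂ = 0.35 × 6.5 × 10^5 × 0.1353 = 30790 m³
ΔV = ΔV₁ + ΔV₂ = 35330 m³

ΔV ≈ 35300 m³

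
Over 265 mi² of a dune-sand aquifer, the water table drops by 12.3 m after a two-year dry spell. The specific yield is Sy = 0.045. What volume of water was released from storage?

A = 265 mi² = 6.863 × 10^8 m²
ΔV = Sy × A × Δh = 0.045 × 6.863 × 10^8 m² × 12.3 m = 3.799 × 10^8 m³

ΔV ≈ 3.8 × 10^8 m³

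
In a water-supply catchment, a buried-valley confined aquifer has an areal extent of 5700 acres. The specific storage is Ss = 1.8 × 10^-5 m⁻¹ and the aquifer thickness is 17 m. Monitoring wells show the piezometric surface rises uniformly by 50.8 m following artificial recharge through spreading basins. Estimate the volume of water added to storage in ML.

S = Ss × b = 1.8 × 10^-5 m⁻¹ × 17 m = 3.06 × 10^-4
A = 5700 acres = 2.307 × 10^7 m²
ΔV = S × A × Δh = 3.06 × 10^-4 × 2.307 × 10^7 m² × 50.8 m = 3.586 × 10^5 m³
ΔV = 3.586 × 10^5 m³ = 358.6 ML

ΔV ≈ 359 ML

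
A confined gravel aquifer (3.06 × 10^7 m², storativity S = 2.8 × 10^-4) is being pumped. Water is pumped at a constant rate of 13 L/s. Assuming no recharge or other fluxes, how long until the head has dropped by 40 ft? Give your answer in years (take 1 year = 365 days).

t ≈ 0.255 years

Δh = 40 ft = 12.19 m
ΔV = S × A × Δh = 2.8 × 10^-4 × 3.06 × 10^7 × 12.19 = 1.045 × 10^5 m³
Q = 13 L/s = 1123 m³/d
t = ΔV / Q = 1.045 × 10^5 m³ / 1123 m³/d = 93 d
t = 93 d ≈ 0.2548 years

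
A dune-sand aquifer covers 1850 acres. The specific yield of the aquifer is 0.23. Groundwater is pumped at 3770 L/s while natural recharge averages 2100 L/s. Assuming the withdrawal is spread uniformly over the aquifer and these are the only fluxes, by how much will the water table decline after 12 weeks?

Δh ≈ 7.04 m

A = 1850 acres = 7.487 × 10^6 m²
Net abstraction = 3770 − 2100 = 1670 L/s
Q_net = 1670 L/s = 1.443 × 10^5 m³/d
t = 12 weeks = 84 d
ΔV = Q × t = 1.443 × 10^5 m³/d × 84 d = 1.212 × 10^7 m³
Δh = ΔV / (Sy × A) = 1.212 × 10^7 / (0.23 × 7.487 × 10^6) = 7.039 m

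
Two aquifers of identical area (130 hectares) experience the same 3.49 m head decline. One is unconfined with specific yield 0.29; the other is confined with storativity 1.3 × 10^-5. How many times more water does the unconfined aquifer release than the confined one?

A = 130 hectares = 1.3 × 10^6 m²
Unconfined: ΔV_u = Sy × A × Δh = 0.29 × 1.3 × 10^6 × 3.49 = 1.316 × 10^6 m³
Confined: ΔV_c = S × A × Δh = 1.3 × 10^-5 × 1.3 × 10^6 × 3.49 = 58.98 m³
Ratio = ΔV_u / ΔV_c = Sy / S = 0.29 / 1.3 × 10^-5 = 22310

ΔV_u / ΔV_c ≈ 22300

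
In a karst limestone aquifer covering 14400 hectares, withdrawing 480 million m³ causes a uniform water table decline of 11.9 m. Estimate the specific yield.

Sy ≈ 0.28

A = 14400 hectares = 1.44 × 10^8 m²
ΔV = 480 million m³ = 4.8 × 10^8 m³
Sy = ΔV / (A × Δh) = 4.8 × 10^8 m³ / (1.44 × 10^8 m² × 11.9 m) = 0.2801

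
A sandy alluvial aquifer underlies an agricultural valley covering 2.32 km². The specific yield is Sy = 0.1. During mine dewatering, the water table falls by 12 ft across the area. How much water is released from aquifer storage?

ΔV ≈ 8.49 × 10^5 m³

A = 2.32 km² = 2.32 × 10^6 m²
Δh = 12 ft = 3.658 m
ΔV = Sy × A × Δh = 0.1 × 2.32 × 10^6 m² × 3.658 m = 8.486 × 10^5 m³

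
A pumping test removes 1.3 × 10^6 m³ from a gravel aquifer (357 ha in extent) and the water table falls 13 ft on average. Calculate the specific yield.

Sy ≈ 0.092

A = 357 ha = 3.57 × 10^6 m²
Δh = 13 ft = 3.962 m
Sy = ΔV / (A × Δh) = 1.3 × 10^6 m³ / (3.57 × 10^6 m² × 3.962 m) = 0.0919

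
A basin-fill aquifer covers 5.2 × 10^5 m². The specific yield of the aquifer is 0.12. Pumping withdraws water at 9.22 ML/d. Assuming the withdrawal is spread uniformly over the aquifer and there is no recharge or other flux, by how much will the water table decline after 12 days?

Δh ≈ 1.77 m

Q = 9.22 ML/d = 9220 m³/d
ΔV = Q × t = 9220 m³/d × 12 d = 1.106 × 10^5 m³
Δh = ΔV / (Sy × A) = 1.106 × 10^5 / (0.12 × 5.2 × 10^5) = 1.773 m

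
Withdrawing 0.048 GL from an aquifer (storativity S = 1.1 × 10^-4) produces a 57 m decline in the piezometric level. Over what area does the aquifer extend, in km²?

A ≈ 7.66 km²

ΔV = 0.048 GL = 48000 m³
A = ΔV / (S × Δh) = 48000 / (1.1 × 10^-4 × 57) = 7.656 × 10^6 m²
A = 7.656 × 10^6 m² = 7.656 km²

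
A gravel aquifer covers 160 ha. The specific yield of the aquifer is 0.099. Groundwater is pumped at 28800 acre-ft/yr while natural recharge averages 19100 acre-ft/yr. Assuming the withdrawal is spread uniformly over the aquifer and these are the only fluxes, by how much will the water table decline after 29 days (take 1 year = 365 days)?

Δh ≈ 6 m

A = 160 ha = 1.6 × 10^6 m²
Net abstraction = 28800 − 19100 = 9700 acre-ft/yr
Q_net = 9700 acre-ft/yr = 32780 m³/d
ΔV = Q × t = 32780 m³/d × 29 d = 9.506 × 10^5 m³
Δh = ΔV / (Sy × A) = 9.506 × 10^5 / (0.099 × 1.6 × 10^6) = 6.001 m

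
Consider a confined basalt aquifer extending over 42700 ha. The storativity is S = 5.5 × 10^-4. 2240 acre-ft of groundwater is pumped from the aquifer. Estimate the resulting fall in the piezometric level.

Δh ≈ 11.8 m

A = 42700 ha = 4.27 × 10^8 m²
ΔV = 2240 acre-ft = 2.763 × 10^6 m³
Δh = ΔV / (S × A) = 2.763 × 10^6 m³ / (5.5 × 10^-4 × 4.27 × 10^8 m²) = 11.76 m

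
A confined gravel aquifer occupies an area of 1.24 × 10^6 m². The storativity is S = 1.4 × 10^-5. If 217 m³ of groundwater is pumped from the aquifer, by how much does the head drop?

Δh = ΔV / (S × A) = 217 m³ / (1.4 × 10^-5 × 1.24 × 10^6 m²) = 12.5 m

Δh ≈ 12.5 m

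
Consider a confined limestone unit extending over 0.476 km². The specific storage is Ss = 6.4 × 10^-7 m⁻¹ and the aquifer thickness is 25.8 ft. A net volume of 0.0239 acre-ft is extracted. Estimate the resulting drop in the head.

Δh ≈ 12.3 m

b = 25.8 ft = 7.864 m
S = Ss × b = 6.4 × 10^-7 m⁻¹ × 7.864 m = 5.033 × 10^-6
A = 0.476 km² = 4.76 × 10^5 m²
ΔV = 0.0239 acre-ft = 29.48 m³
Δh = ΔV / (S × A) = 29.48 m³ / (5.033 × 10^-6 × 4.76 × 10^5 m²) = 12.31 m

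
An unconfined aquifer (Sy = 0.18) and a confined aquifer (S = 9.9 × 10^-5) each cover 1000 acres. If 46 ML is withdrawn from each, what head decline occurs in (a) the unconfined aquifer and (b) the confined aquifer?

A = 1000 acres = 4.047 × 10^6 m²
ΔV = 46 ML = 46000 m³
Unconfined: Δh_u = ΔV/(Sy·A) = 46000/(0.18 × 4.047 × 10^6) = 0.06315 m
Confined: Δh_c = ΔV/(S·A) = 46000/(9.9 × 10^-5 × 4.047 × 10^6) = 114.8 m

Δh_u ≈ 0.0631 m; Δh_c ≈ 115 m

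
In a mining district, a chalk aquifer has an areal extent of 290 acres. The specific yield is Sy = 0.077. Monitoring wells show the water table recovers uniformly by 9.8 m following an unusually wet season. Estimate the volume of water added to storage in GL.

ΔV ≈ 0.886 GL

A = 290 acres = 1.174 × 10^6 m²
ΔV = Sy × A × Δh = 0.077 × 1.174 × 10^6 m² × 9.8 m = 8.856 × 10^5 m³
ΔV = 8.856 × 10^5 m³ = 0.8856 GL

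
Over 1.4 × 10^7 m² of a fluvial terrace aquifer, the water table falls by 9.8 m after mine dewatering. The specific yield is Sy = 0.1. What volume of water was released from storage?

ΔV = Sy × A × Δh = 0.1 × 1.4 × 10^7 m² × 9.8 m = 1.372 × 10^7 m³

ΔV ≈ 1.37 × 10^7 m³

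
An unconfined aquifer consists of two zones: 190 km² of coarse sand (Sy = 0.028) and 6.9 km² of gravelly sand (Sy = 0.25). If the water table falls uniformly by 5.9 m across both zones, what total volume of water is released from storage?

A₁ = 190 km² = 1.9 × 10^8 m²; A₂ = 6.9 km² = 6.9 × 10^6 m²
ΔV₁ = 0.028 × 1.9 × 10^8 × 5.9 = 3.139 × 10^7 m³
ΔV₂ = 0.25 × 6.9 × 10^6 × 5.9 = 1.018 × 10^7 m³
ΔV = ΔV₁ + ΔV₂ = 4.157 × 10^7 m³

ΔV ≈ 4.16 × 10^7 m³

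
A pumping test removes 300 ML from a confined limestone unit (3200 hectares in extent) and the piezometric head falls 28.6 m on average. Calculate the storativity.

S ≈ 3.3 × 10^-4

A = 3200 hectares = 3.2 × 10^7 m²
ΔV = 300 ML = 3 × 10^5 m³
S = ΔV / (A × Δh) = 3 × 10^5 m³ / (3.2 × 10^7 m² × 28.6 m) = 3.278 × 10^-4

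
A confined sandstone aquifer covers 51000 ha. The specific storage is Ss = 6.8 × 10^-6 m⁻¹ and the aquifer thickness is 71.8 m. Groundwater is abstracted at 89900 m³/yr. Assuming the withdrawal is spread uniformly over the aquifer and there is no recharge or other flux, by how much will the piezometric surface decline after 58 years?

Δh ≈ 20.9 m

S = Ss × b = 6.8 × 10^-6 m⁻¹ × 71.8 m = 4.882 × 10^-4
A = 51000 ha = 5.1 × 10^8 m²
Q = 89900 m³/yr = 246.3 m³/d
t = 58 years = 21170 d
ΔV = Q × t = 246.3 m³/d × 21170 d = 5.214 × 10^6 m³
Δh = ΔV / (S × A) = 5.214 × 10^6 / (4.882 × 10^-4 × 5.1 × 10^8) = 20.94 m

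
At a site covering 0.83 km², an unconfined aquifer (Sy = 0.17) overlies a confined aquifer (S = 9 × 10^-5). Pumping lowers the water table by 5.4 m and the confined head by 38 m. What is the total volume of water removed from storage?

ΔV ≈ 7.65 × 10^5 m³

A = 0.83 km² = 8.3 × 10^5 m²
Unconfined: ΔV_u = Sy × A × Δh_u = 0.17 × 8.3 × 10^5 × 5.4 = 7.619 × 10^5 m³
Confined: ΔV_c = S × A × Δh_c = 9 × 10^-5 × 8.3 × 10^5 × 38 = 2839 m³
Total ΔV = 7.619 × 10^5 + 2839 = 7.648 × 10^5 m³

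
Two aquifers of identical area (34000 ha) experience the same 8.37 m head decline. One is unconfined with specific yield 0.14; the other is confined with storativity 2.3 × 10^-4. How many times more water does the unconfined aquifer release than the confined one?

ΔV_u / ΔV_c ≈ 609

A = 34000 ha = 3.4 × 10^8 m²
Unconfined: ΔV_u = Sy × A × Δh = 0.14 × 3.4 × 10^8 × 8.37 = 3.984 × 10^8 m³
Confined: ΔV_c = S × A × Δh = 2.3 × 10^-4 × 3.4 × 10^8 × 8.37 = 6.545 × 10^5 m³
Ratio = ΔV_u / ΔV_c = Sy / S = 0.14 / 2.3 × 10^-4 = 608.7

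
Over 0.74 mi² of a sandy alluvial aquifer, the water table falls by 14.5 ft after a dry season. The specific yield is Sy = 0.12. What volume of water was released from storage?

ΔV ≈ 1.02 × 10^6 m³

A = 0.74 mi² = 1.917 × 10^6 m²
Δh = 14.5 ft = 4.42 m
ΔV = Sy × A × Δh = 0.12 × 1.917 × 10^6 m² × 4.42 m = 1.016 × 10^6 m³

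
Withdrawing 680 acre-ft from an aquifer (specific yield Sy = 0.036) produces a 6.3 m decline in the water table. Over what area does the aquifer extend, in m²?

A ≈ 3.7 × 10^6 m²

ΔV = 680 acre-ft = 8.388 × 10^5 m³
A = ΔV / (Sy × Δh) = 8.388 × 10^5 / (0.036 × 6.3) = 3.698 × 10^6 m²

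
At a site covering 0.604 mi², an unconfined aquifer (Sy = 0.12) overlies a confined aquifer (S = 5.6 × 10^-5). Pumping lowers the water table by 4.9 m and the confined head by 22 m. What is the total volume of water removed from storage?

A = 0.604 mi² = 1.564 × 10^6 m²
Unconfined: ΔV_u = Sy × A × Δh_u = 0.12 × 1.564 × 10^6 × 4.9 = 9.198 × 10^5 m³
Confined: ΔV_c = S × A × Δh_c = 5.6 × 10^-5 × 1.564 × 10^6 × 22 = 1927 m³
Total ΔV = 9.198 × 10^5 + 1927 = 9.218 × 10^5 m³

ΔV ≈ 9.22 × 10^5 m³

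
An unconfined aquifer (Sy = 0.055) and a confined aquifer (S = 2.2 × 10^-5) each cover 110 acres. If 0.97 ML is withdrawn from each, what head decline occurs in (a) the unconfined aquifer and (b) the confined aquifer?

A = 110 acres = 4.452 × 10^5 m²
ΔV = 0.97 ML = 970 m³
Unconfined: Δh_u = ΔV/(Sy·A) = 970/(0.055 × 4.452 × 10^5) = 0.03962 m
Confined: Δh_c = ΔV/(S·A) = 970/(2.2 × 10^-5 × 4.452 × 10^5) = 99.05 m

Δh_u ≈ 0.0396 m; Δh_c ≈ 99 m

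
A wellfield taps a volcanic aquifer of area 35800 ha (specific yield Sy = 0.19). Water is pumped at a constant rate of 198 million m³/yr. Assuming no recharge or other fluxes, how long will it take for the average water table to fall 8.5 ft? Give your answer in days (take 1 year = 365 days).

t ≈ 325 days

A = 35800 ha = 3.58 × 10^8 m²
Δh = 8.5 ft = 2.591 m
ΔV = Sy × A × Δh = 0.19 × 3.58 × 10^8 × 2.591 = 1.762 × 10^8 m³
Q = 198 million m³/yr = 5.425 × 10^5 m³/d
t = ΔV / Q = 1.762 × 10^8 m³ / 5.425 × 10^5 m³/d = 324.9 d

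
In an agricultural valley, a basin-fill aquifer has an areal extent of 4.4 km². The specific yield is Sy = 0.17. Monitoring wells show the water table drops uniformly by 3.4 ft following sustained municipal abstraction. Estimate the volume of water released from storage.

A = 4.4 km² = 4.4 × 10^6 m²
Δh = 3.4 ft = 1.036 m
ΔV = Sy × A × Δh = 0.17 × 4.4 × 10^6 m² × 1.036 m = 7.752 × 10^5 m³

ΔV ≈ 7.75 × 10^5 m³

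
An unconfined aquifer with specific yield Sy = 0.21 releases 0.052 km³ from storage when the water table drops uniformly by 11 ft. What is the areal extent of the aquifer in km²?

A ≈ 73.9 km²

Δh = 11 ft = 3.353 m
ΔV = 0.052 km³ = 5.2 × 10^7 m³
A = ΔV / (Sy × Δh) = 5.2 × 10^7 / (0.21 × 3.353) = 7.385 × 10^7 m²
A = 7.385 × 10^7 m² = 73.85 km²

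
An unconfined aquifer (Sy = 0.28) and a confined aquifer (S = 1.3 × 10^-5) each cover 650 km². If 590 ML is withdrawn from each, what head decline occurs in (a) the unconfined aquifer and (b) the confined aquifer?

A = 650 km² = 6.5 × 10^8 m²
ΔV = 590 ML = 5.9 × 10^5 m³
Unconfined: Δh_u = ΔV/(Sy·A) = 5.9 × 10^5/(0.28 × 6.5 × 10^8) = 0.003242 m
Confined: Δh_c = ΔV/(S·A) = 5.9 × 10^5/(1.3 × 10^-5 × 6.5 × 10^8) = 69.82 m

Δh_u ≈ 0.00324 m; Δh_c ≈ 69.8 m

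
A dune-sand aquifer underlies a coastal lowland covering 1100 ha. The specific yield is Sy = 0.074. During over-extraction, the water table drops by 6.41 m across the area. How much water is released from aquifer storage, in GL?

A = 1100 ha = 1.1 × 10^7 m²
ΔV = Sy × A × Δh = 0.074 × 1.1 × 10^7 m² × 6.41 m = 5.218 × 10^6 m³
ΔV = 5.218 × 10^6 m³ = 5.218 GL

ΔV ≈ 5.22 GL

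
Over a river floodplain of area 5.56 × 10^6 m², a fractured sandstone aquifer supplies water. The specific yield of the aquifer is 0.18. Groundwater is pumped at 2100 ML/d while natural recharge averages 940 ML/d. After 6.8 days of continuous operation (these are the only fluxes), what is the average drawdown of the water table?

Δh ≈ 7.88 m

Net abstraction = 2100 − 940 = 1160 ML/d
Q_net = 1160 ML/d = 1.16 × 10^6 m³/d
ΔV = Q × t = 1.16 × 10^6 m³/d × 6.8 d = 7.888 × 10^6 m³
Δh = ΔV / (Sy × A) = 7.888 × 10^6 / (0.18 × 5.56 × 10^6) = 7.882 m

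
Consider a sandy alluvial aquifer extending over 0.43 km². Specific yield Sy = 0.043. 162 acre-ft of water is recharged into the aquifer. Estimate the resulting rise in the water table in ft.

A = 0.43 km² = 4.3 × 10^5 m²
ΔV = 162 acre-ft = 1.998 × 10^5 m³
Δh = ΔV / (Sy × A) = 1.998 × 10^5 m³ / (0.043 × 4.3 × 10^5 m²) = 10.81 m
Δh = 10.81 m = 35.46 ft

Δh ≈ 35.5 ft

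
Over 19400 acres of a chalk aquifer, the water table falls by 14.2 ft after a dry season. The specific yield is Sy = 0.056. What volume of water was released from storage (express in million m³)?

A = 19400 acres = 7.851 × 10^7 m²
Δh = 14.2 ft = 4.328 m
ΔV = Sy × A × Δh = 0.056 × 7.851 × 10^7 m² × 4.328 m = 1.903 × 10^7 m³
ΔV = 1.903 × 10^7 m³ = 19.03 million m³

ΔV ≈ 19 million m³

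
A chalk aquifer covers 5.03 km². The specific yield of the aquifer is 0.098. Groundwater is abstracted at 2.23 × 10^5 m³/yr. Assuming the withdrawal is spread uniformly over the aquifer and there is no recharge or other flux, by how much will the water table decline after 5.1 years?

Δh ≈ 2.31 m

A = 5.03 km² = 5.03 × 10^6 m²
Q = 2.23 × 10^5 m³/yr = 611 m³/d
t = 5.1 years = 1861 d
ΔV = Q × t = 611 m³/d × 1861 d = 1.137 × 10^6 m³
Δh = ΔV / (Sy × A) = 1.137 × 10^6 / (0.098 × 5.03 × 10^6) = 2.307 m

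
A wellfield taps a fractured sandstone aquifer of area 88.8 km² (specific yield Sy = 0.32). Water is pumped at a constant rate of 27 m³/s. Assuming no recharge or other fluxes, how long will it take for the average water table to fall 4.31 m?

t ≈ 52.5 days

A = 88.8 km² = 8.88 × 10^7 m²
ΔV = Sy × A × Δh = 0.32 × 8.88 × 10^7 × 4.31 = 1.225 × 10^8 m³
Q = 27 m³/s = 2.333 × 10^6 m³/d
t = ΔV / Q = 1.225 × 10^8 m³ / 2.333 × 10^6 m³/d = 52.5 d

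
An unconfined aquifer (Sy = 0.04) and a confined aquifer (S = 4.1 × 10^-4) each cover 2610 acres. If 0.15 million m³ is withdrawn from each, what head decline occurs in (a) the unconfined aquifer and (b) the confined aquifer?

A = 2610 acres = 1.056 × 10^7 m²
ΔV = 0.15 million m³ = 1.5 × 10^5 m³
Unconfined: Δh_u = ΔV/(Sy·A) = 1.5 × 10^5/(0.04 × 1.056 × 10^7) = 0.355 m
Confined: Δh_c = ΔV/(S·A) = 1.5 × 10^5/(4.1 × 10^-4 × 1.056 × 10^7) = 34.64 m

Δh_u ≈ 0.355 m; Δh_c ≈ 34.6 m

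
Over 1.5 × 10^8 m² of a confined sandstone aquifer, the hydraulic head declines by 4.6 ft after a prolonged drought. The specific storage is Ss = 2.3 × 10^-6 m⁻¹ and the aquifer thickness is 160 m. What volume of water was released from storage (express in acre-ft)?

ΔV ≈ 62.7 acre-ft

S = Ss × b = 2.3 × 10^-6 m⁻¹ × 160 m = 3.68 × 10^-4
Δh = 4.6 ft = 1.402 m
ΔV = S × A × Δh = 3.68 × 10^-4 × 1.5 × 10^8 m² × 1.402 m = 77390 m³
ΔV = 77390 m³ = 62.74 acre-ft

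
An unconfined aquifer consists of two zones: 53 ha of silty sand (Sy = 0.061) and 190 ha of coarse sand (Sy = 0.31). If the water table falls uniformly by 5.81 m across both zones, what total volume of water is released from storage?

A₁ = 53 ha = 5.3 × 10^5 m²; A₂ = 190 ha = 1.9 × 10^6 m²
ΔV₁ = 0.061 × 5.3 × 10^5 × 5.81 = 1.878 × 10^5 m³
ΔV₂ = 0.31 × 1.9 × 10^6 × 5.81 = 3.422 × 10^6 m³
ΔV = ΔV₁ + ΔV₂ = 3.61 × 10^6 m³

ΔV ≈ 3.61 × 10^6 m³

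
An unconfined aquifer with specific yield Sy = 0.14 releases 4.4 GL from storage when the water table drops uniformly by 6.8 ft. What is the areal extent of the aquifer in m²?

A ≈ 1.52 × 10^7 m²

Δh = 6.8 ft = 2.073 m
ΔV = 4.4 GL = 4.4 × 10^6 m³
A = ΔV / (Sy × Δh) = 4.4 × 10^6 / (0.14 × 2.073) = 1.516 × 10^7 m²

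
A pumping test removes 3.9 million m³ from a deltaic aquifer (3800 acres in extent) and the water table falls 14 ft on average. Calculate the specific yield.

A = 3800 acres = 1.538 × 10^7 m²
Δh = 14 ft = 4.267 m
ΔV = 3.9 million m³ = 3.9 × 10^6 m³
Sy = ΔV / (A × Δh) = 3.9 × 10^6 m³ / (1.538 × 10^7 m² × 4.267 m) = 0.05943

Sy ≈ 0.059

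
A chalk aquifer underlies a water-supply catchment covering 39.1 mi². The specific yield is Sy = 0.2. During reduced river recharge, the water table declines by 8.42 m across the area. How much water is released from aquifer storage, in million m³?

A = 39.1 mi² = 1.013 × 10^8 m²
ΔV = Sy × A × Δh = 0.2 × 1.013 × 10^8 m² × 8.42 m = 1.705 × 10^8 m³
ΔV = 1.705 × 10^8 m³ = 170.5 million m³

ΔV ≈ 171 million m³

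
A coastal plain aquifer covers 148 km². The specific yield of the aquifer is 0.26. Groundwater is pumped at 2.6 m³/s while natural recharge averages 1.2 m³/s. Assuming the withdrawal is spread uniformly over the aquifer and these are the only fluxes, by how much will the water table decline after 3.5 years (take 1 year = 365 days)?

Δh ≈ 4.02 m

A = 148 km² = 1.48 × 10^8 m²
Net abstraction = 2.6 − 1.2 = 1.4 m³/s
Q_net = 1.4 m³/s = 1.21 × 10^5 m³/d
t = 3.5 years = 1278 d
ΔV = Q × t = 1.21 × 10^5 m³/d × 1278 d = 1.545 × 10^8 m³
Δh = ΔV / (Sy × A) = 1.545 × 10^8 / (0.26 × 1.48 × 10^8) = 4.016 m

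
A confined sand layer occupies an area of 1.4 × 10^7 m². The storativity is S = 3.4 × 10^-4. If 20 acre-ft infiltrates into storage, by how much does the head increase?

ΔV = 20 acre-ft = 24670 m³
Δh = ΔV / (S × A) = 24670 m³ / (3.4 × 10^-4 × 1.4 × 10^7 m²) = 5.183 m

Δh ≈ 5.18 m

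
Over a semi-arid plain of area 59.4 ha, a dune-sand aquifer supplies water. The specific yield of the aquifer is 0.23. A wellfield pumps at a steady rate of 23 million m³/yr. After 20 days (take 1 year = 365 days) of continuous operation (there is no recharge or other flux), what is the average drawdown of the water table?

A = 59.4 ha = 5.94 × 10^5 m²
Q = 23 million m³/yr = 63010 m³/d
ΔV = Q × t = 63010 m³/d × 20 d = 1.26 × 10^6 m³
Δh = ΔV / (Sy × A) = 1.26 × 10^6 / (0.23 × 5.94 × 10^5) = 9.225 m

Δh ≈ 9.22 m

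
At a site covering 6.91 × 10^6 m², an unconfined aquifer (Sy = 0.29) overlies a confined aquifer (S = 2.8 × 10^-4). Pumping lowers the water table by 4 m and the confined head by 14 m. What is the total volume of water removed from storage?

ΔV ≈ 8.04 × 10^6 m³

Unconfined: ΔV_u = Sy × A × Δh_u = 0.29 × 6.91 × 10^6 × 4 = 8.016 × 10^6 m³
Confined: ΔV_c = S × A × Δh_c = 2.8 × 10^-4 × 6.91 × 10^6 × 14 = 27090 m³
Total ΔV = 8.016 × 10^6 + 27090 = 8.043 × 10^6 m³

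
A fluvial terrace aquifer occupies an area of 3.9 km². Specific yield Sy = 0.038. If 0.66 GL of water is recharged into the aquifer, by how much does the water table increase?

Δh ≈ 4.45 m

A = 3.9 km² = 3.9 × 10^6 m²
ΔV = 0.66 GL = 6.6 × 10^5 m³
Δh = ΔV / (Sy × A) = 6.6 × 10^5 m³ / (0.038 × 3.9 × 10^6 m²) = 4.453 m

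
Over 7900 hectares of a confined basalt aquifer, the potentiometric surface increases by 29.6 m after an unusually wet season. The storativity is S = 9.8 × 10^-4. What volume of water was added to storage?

ΔV ≈ 2.29 × 10^6 m³

A = 7900 hectares = 7.9 × 10^7 m²
ΔV = S × A × Δh = 9.8 × 10^-4 × 7.9 × 10^7 m² × 29.6 m = 2.292 × 10^6 m³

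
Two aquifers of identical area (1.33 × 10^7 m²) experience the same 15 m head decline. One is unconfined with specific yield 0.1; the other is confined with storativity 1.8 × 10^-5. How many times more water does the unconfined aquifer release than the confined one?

Unconfined: ΔV_u = Sy × A × Δh = 0.1 × 1.33 × 10^7 × 15 = 1.995 × 10^7 m³
Confined: ΔV_c = S × A × Δh = 1.8 × 10^-5 × 1.33 × 10^7 × 15 = 3591 m³
Ratio = ΔV_u / ΔV_c = Sy / S = 0.1 / 1.8 × 10^-5 = 5556

ΔV_u / ΔV_c ≈ 5560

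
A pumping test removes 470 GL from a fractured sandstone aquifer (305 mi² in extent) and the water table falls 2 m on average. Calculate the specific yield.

A = 305 mi² = 7.899 × 10^8 m²
ΔV = 470 GL = 4.7 × 10^8 m³
Sy = ΔV / (A × Δh) = 4.7 × 10^8 m³ / (7.899 × 10^8 m² × 2 m) = 0.2975

Sy ≈ 0.3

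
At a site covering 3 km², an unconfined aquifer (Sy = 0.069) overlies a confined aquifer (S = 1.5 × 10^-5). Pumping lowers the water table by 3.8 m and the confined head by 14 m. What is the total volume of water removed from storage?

A = 3 km² = 3 × 10^6 m²
Unconfined: ΔV_u = Sy × A × Δh_u = 0.069 × 3 × 10^6 × 3.8 = 7.866 × 10^5 m³
Confined: ΔV_c = S × A × Δh_c = 1.5 × 10^-5 × 3 × 10^6 × 14 = 630 m³
Total ΔV = 7.866 × 10^5 + 630 = 7.872 × 10^5 m³

ΔV ≈ 7.87 × 10^5 m³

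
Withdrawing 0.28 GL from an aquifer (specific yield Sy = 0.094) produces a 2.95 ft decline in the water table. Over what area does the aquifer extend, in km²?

Δh = 2.95 ft = 0.8992 m
ΔV = 0.28 GL = 2.8 × 10^5 m³
A = ΔV / (Sy × Δh) = 2.8 × 10^5 / (0.094 × 0.8992) = 3.313 × 10^6 m²
A = 3.313 × 10^6 m² = 3.313 km²

A ≈ 3.31 km²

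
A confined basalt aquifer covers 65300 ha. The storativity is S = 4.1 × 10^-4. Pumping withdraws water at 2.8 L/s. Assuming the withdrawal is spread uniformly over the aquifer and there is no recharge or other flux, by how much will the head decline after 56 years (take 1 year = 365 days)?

A = 65300 ha = 6.53 × 10^8 m²
Q = 2.8 L/s = 241.9 m³/d
t = 56 years = 20440 d
ΔV = Q × t = 241.9 m³/d × 20440 d = 4.945 × 10^6 m³
Δh = ΔV / (S × A) = 4.945 × 10^6 / (4.1 × 10^-4 × 6.53 × 10^8) = 18.47 m

Δh ≈ 18.5 m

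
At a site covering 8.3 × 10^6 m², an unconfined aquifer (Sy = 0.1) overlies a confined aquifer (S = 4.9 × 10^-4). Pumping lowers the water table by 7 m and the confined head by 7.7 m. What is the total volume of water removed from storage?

ΔV ≈ 5.84 × 10^6 m³

Unconfined: ΔV_u = Sy × A × Δh_u = 0.1 × 8.3 × 10^6 × 7 = 5.81 × 10^6 m³
Confined: ΔV_c = S × A × Δh_c = 4.9 × 10^-4 × 8.3 × 10^6 × 7.7 = 31320 m³
Total ΔV = 5.81 × 10^6 + 31320 = 5.841 × 10^6 m³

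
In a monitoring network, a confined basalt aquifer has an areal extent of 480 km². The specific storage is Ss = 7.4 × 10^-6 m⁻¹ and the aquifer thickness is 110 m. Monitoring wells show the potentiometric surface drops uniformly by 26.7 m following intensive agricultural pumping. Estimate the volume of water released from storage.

ΔV ≈ 1.04 × 10^7 m³

S = Ss × b = 7.4 × 10^-6 m⁻¹ × 110 m = 8.14 × 10^-4
A = 480 km² = 4.8 × 10^8 m²
ΔV = S × A × Δh = 8.14 × 10^-4 × 4.8 × 10^8 m² × 26.7 m = 1.043 × 10^7 m³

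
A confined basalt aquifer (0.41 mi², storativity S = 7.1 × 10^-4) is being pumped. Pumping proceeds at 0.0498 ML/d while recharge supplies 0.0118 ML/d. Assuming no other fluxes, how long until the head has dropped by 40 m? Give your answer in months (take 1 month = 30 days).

t ≈ 26.5 months

A = 0.41 mi² = 1.062 × 10^6 m²
ΔV = S × A × Δh = 7.1 × 10^-4 × 1.062 × 10^6 × 40 = 30160 m³
Net withdrawal = 0.0498 − 0.0118 = 0.038 ML/d = 38 m³/d
t = ΔV / Q = 30160 m³ / 38 m³/d = 793.6 d
t = 793.6 d ≈ 26.45 months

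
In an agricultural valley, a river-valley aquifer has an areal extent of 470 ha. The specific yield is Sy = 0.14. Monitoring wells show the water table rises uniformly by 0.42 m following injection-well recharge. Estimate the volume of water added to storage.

ΔV ≈ 2.76 × 10^5 m³

A = 470 ha = 4.7 × 10^6 m²
ΔV = Sy × A × Δh = 0.14 × 4.7 × 10^6 m² × 0.42 m = 2.764 × 10^5 m³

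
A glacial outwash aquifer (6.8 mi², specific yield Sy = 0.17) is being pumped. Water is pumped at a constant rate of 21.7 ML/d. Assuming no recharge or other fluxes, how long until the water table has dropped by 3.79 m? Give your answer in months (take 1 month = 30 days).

t ≈ 17.4 months

A = 6.8 mi² = 1.761 × 10^7 m²
ΔV = Sy × A × Δh = 0.17 × 1.761 × 10^7 × 3.79 = 1.135 × 10^7 m³
Q = 21.7 ML/d = 21700 m³/d
t = ΔV / Q = 1.135 × 10^7 m³ / 21700 m³/d = 522.9 d
t = 522.9 d ≈ 17.43 months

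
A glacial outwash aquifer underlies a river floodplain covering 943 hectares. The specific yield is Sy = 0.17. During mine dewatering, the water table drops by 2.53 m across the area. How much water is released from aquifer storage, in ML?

ΔV ≈ 4060 ML

A = 943 hectares = 9.43 × 10^6 m²
ΔV = Sy × A × Δh = 0.17 × 9.43 × 10^6 m² × 2.53 m = 4.056 × 10^6 m³
ΔV = 4.056 × 10^6 m³ = 4056 ML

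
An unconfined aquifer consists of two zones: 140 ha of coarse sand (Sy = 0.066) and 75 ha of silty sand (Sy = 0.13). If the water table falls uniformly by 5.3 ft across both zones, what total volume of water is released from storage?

ΔV ≈ 3.07 × 10^5 m³

A₁ = 140 ha = 1.4 × 10^6 m²; A₂ = 75 ha = 7.5 × 10^5 m²
Δh = 5.3 ft = 1.615 m
ΔV₁ = 0.066 × 1.4 × 10^6 × 1.615 = 1.493 × 10^5 m³
ΔV₂ = 0.13 × 7.5 × 10^5 × 1.615 = 1.575 × 10^5 m³
ΔV = ΔV₁ + ΔV₂ = 3.068 × 10^5 m³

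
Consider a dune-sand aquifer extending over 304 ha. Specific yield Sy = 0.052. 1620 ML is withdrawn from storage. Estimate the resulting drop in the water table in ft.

A = 304 ha = 3.04 × 10^6 m²
ΔV = 1620 ML = 1.62 × 10^6 m³
Δh = ΔV / (Sy × A) = 1.62 × 10^6 m³ / (0.052 × 3.04 × 10^6 m²) = 10.25 m
Δh = 10.25 m = 33.62 ft

Δh ≈ 33.6 ft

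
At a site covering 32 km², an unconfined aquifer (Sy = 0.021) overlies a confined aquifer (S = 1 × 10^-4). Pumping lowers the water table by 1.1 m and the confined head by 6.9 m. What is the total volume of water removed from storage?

ΔV ≈ 7.61 × 10^5 m³

A = 32 km² = 3.2 × 10^7 m²
Unconfined: ΔV_u = Sy × A × Δh_u = 0.021 × 3.2 × 10^7 × 1.1 = 7.392 × 10^5 m³
Confined: ΔV_c = S × A × Δh_c = 1 × 10^-4 × 3.2 × 10^7 × 6.9 = 22080 m³
Total ΔV = 7.392 × 10^5 + 22080 = 7.613 × 10^5 m³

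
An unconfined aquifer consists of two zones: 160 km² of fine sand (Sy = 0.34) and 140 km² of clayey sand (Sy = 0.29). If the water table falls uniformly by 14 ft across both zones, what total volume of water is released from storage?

A₁ = 160 km² = 1.6 × 10^8 m²; A₂ = 140 km² = 1.4 × 10^8 m²
Δh = 14 ft = 4.267 m
ΔV₁ = 0.34 × 1.6 × 10^8 × 4.267 = 2.321 × 10^8 m³
ΔV₂ = 0.29 × 1.4 × 10^8 × 4.267 = 1.732 × 10^8 m³
ΔV = ΔV₁ + ΔV₂ = 4.054 × 10^8 m³

ΔV ≈ 4.05 × 10^8 m³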